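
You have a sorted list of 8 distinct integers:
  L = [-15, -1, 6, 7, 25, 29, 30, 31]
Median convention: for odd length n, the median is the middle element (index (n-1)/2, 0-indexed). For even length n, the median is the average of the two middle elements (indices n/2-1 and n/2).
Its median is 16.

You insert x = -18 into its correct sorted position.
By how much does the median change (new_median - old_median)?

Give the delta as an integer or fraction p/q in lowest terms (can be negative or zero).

Old median = 16
After inserting x = -18: new sorted = [-18, -15, -1, 6, 7, 25, 29, 30, 31]
New median = 7
Delta = 7 - 16 = -9

Answer: -9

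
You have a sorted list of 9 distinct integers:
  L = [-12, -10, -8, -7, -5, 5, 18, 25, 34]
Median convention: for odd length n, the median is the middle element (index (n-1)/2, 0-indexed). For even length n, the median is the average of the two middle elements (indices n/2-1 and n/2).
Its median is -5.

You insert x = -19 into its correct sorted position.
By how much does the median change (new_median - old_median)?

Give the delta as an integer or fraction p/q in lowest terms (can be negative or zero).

Answer: -1

Derivation:
Old median = -5
After inserting x = -19: new sorted = [-19, -12, -10, -8, -7, -5, 5, 18, 25, 34]
New median = -6
Delta = -6 - -5 = -1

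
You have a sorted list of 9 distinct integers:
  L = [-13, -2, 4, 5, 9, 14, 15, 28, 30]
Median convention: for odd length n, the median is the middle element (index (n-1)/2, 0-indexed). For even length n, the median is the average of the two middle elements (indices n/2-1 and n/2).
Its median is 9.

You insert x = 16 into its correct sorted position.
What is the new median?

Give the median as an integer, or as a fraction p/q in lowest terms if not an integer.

Old list (sorted, length 9): [-13, -2, 4, 5, 9, 14, 15, 28, 30]
Old median = 9
Insert x = 16
Old length odd (9). Middle was index 4 = 9.
New length even (10). New median = avg of two middle elements.
x = 16: 7 elements are < x, 2 elements are > x.
New sorted list: [-13, -2, 4, 5, 9, 14, 15, 16, 28, 30]
New median = 23/2

Answer: 23/2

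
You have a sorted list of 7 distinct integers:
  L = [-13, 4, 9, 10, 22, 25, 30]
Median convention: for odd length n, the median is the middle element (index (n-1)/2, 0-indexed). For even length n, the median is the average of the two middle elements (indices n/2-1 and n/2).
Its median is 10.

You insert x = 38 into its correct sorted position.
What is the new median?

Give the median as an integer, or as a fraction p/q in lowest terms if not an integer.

Answer: 16

Derivation:
Old list (sorted, length 7): [-13, 4, 9, 10, 22, 25, 30]
Old median = 10
Insert x = 38
Old length odd (7). Middle was index 3 = 10.
New length even (8). New median = avg of two middle elements.
x = 38: 7 elements are < x, 0 elements are > x.
New sorted list: [-13, 4, 9, 10, 22, 25, 30, 38]
New median = 16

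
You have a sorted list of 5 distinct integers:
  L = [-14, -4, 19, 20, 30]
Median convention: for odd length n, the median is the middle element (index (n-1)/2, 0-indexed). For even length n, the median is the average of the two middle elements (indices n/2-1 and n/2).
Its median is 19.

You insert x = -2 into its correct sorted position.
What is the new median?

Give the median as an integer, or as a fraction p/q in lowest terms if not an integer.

Old list (sorted, length 5): [-14, -4, 19, 20, 30]
Old median = 19
Insert x = -2
Old length odd (5). Middle was index 2 = 19.
New length even (6). New median = avg of two middle elements.
x = -2: 2 elements are < x, 3 elements are > x.
New sorted list: [-14, -4, -2, 19, 20, 30]
New median = 17/2

Answer: 17/2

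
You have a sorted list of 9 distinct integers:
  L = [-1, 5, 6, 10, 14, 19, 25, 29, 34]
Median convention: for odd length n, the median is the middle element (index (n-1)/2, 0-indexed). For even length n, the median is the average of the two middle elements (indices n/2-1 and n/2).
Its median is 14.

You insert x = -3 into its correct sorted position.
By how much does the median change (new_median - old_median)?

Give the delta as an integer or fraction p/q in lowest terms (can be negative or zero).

Old median = 14
After inserting x = -3: new sorted = [-3, -1, 5, 6, 10, 14, 19, 25, 29, 34]
New median = 12
Delta = 12 - 14 = -2

Answer: -2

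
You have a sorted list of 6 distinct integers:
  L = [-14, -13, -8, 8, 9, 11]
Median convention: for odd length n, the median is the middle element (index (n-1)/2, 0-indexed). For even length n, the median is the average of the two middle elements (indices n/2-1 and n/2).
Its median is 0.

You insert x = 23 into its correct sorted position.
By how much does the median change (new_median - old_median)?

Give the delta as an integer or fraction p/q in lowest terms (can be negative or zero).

Old median = 0
After inserting x = 23: new sorted = [-14, -13, -8, 8, 9, 11, 23]
New median = 8
Delta = 8 - 0 = 8

Answer: 8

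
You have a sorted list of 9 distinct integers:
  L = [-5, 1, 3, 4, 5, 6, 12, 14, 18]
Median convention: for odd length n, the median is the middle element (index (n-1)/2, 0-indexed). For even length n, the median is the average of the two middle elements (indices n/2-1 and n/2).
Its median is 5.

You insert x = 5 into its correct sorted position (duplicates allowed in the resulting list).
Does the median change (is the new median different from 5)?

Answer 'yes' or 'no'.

Answer: no

Derivation:
Old median = 5
Insert x = 5
New median = 5
Changed? no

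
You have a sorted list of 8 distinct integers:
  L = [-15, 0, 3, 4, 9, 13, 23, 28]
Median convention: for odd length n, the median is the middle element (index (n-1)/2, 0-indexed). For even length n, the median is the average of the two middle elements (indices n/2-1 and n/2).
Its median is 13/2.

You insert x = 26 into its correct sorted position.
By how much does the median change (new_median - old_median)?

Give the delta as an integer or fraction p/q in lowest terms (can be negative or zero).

Answer: 5/2

Derivation:
Old median = 13/2
After inserting x = 26: new sorted = [-15, 0, 3, 4, 9, 13, 23, 26, 28]
New median = 9
Delta = 9 - 13/2 = 5/2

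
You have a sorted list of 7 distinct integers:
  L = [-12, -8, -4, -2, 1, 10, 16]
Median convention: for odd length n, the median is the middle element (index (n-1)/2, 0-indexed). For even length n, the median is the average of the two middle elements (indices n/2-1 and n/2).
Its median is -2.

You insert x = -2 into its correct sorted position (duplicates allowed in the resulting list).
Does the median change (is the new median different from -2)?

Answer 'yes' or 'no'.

Answer: no

Derivation:
Old median = -2
Insert x = -2
New median = -2
Changed? no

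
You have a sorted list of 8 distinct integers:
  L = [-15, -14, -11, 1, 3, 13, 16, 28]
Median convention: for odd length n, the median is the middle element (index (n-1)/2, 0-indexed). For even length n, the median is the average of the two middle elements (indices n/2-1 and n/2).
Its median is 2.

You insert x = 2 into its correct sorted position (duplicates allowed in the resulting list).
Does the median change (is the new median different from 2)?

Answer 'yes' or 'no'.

Answer: no

Derivation:
Old median = 2
Insert x = 2
New median = 2
Changed? no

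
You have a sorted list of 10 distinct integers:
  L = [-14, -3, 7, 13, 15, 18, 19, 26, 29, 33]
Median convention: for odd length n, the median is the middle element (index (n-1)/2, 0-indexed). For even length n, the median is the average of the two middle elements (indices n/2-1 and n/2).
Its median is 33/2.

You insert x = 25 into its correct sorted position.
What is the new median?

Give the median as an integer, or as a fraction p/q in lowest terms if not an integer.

Answer: 18

Derivation:
Old list (sorted, length 10): [-14, -3, 7, 13, 15, 18, 19, 26, 29, 33]
Old median = 33/2
Insert x = 25
Old length even (10). Middle pair: indices 4,5 = 15,18.
New length odd (11). New median = single middle element.
x = 25: 7 elements are < x, 3 elements are > x.
New sorted list: [-14, -3, 7, 13, 15, 18, 19, 25, 26, 29, 33]
New median = 18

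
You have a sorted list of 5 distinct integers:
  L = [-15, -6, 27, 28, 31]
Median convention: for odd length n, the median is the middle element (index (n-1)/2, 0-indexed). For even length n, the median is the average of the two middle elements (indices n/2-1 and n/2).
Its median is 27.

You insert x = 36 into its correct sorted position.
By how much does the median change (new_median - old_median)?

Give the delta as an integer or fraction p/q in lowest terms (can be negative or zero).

Old median = 27
After inserting x = 36: new sorted = [-15, -6, 27, 28, 31, 36]
New median = 55/2
Delta = 55/2 - 27 = 1/2

Answer: 1/2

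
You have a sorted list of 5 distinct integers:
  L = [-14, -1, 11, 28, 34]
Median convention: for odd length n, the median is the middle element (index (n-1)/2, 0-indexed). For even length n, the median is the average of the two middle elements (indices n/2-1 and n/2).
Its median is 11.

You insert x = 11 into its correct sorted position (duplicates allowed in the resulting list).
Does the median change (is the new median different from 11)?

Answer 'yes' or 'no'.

Answer: no

Derivation:
Old median = 11
Insert x = 11
New median = 11
Changed? no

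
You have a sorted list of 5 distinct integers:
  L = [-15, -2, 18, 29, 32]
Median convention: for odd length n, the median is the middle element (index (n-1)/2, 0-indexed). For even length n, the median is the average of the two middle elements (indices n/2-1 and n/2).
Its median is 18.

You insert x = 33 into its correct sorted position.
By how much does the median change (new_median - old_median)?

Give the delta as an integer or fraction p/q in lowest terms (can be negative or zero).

Old median = 18
After inserting x = 33: new sorted = [-15, -2, 18, 29, 32, 33]
New median = 47/2
Delta = 47/2 - 18 = 11/2

Answer: 11/2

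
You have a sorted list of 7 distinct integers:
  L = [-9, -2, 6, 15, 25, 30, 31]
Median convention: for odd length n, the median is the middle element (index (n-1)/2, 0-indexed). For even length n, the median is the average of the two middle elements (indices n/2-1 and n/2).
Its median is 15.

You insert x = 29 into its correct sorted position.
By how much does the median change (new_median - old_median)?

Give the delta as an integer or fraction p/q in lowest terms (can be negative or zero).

Old median = 15
After inserting x = 29: new sorted = [-9, -2, 6, 15, 25, 29, 30, 31]
New median = 20
Delta = 20 - 15 = 5

Answer: 5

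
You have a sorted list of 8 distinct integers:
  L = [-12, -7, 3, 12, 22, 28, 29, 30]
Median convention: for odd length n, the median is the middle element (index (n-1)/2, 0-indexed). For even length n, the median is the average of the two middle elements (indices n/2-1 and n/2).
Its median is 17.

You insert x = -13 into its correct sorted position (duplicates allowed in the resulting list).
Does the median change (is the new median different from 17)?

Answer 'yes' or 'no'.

Answer: yes

Derivation:
Old median = 17
Insert x = -13
New median = 12
Changed? yes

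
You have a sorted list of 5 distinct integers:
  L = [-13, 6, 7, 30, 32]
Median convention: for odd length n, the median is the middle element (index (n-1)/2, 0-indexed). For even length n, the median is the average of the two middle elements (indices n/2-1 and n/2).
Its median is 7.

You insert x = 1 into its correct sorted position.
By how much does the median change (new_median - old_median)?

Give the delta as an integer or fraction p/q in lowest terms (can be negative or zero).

Old median = 7
After inserting x = 1: new sorted = [-13, 1, 6, 7, 30, 32]
New median = 13/2
Delta = 13/2 - 7 = -1/2

Answer: -1/2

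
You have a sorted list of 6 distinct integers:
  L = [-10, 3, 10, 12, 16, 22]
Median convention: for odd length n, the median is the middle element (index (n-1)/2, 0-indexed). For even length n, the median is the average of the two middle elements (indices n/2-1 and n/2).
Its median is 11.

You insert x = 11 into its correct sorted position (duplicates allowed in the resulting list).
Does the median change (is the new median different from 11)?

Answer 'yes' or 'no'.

Answer: no

Derivation:
Old median = 11
Insert x = 11
New median = 11
Changed? no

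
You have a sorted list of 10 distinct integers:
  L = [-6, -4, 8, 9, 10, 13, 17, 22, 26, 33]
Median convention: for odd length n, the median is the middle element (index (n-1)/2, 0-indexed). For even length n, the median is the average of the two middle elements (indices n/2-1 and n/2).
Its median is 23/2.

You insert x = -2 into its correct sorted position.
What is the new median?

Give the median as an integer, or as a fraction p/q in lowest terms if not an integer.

Answer: 10

Derivation:
Old list (sorted, length 10): [-6, -4, 8, 9, 10, 13, 17, 22, 26, 33]
Old median = 23/2
Insert x = -2
Old length even (10). Middle pair: indices 4,5 = 10,13.
New length odd (11). New median = single middle element.
x = -2: 2 elements are < x, 8 elements are > x.
New sorted list: [-6, -4, -2, 8, 9, 10, 13, 17, 22, 26, 33]
New median = 10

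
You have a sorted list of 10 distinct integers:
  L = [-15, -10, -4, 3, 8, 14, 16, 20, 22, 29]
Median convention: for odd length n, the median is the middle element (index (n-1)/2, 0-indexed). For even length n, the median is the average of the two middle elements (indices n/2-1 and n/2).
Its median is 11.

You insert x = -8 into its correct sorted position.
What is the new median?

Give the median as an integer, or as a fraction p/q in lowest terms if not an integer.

Old list (sorted, length 10): [-15, -10, -4, 3, 8, 14, 16, 20, 22, 29]
Old median = 11
Insert x = -8
Old length even (10). Middle pair: indices 4,5 = 8,14.
New length odd (11). New median = single middle element.
x = -8: 2 elements are < x, 8 elements are > x.
New sorted list: [-15, -10, -8, -4, 3, 8, 14, 16, 20, 22, 29]
New median = 8

Answer: 8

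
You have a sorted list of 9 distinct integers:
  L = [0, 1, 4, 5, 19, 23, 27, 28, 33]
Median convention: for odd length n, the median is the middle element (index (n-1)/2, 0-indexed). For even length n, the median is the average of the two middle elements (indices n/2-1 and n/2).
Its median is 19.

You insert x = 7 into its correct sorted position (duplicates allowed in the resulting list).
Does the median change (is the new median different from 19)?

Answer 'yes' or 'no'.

Old median = 19
Insert x = 7
New median = 13
Changed? yes

Answer: yes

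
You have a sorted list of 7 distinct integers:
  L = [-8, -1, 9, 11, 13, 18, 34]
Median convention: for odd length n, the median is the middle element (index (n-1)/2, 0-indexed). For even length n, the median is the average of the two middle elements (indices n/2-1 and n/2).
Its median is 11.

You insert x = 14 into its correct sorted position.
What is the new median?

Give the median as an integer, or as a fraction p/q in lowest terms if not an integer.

Answer: 12

Derivation:
Old list (sorted, length 7): [-8, -1, 9, 11, 13, 18, 34]
Old median = 11
Insert x = 14
Old length odd (7). Middle was index 3 = 11.
New length even (8). New median = avg of two middle elements.
x = 14: 5 elements are < x, 2 elements are > x.
New sorted list: [-8, -1, 9, 11, 13, 14, 18, 34]
New median = 12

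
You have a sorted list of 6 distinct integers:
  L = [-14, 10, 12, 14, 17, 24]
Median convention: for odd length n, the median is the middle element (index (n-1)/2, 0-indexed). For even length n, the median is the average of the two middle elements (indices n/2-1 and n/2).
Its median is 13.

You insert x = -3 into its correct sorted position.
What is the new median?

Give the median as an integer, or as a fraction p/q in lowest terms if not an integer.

Answer: 12

Derivation:
Old list (sorted, length 6): [-14, 10, 12, 14, 17, 24]
Old median = 13
Insert x = -3
Old length even (6). Middle pair: indices 2,3 = 12,14.
New length odd (7). New median = single middle element.
x = -3: 1 elements are < x, 5 elements are > x.
New sorted list: [-14, -3, 10, 12, 14, 17, 24]
New median = 12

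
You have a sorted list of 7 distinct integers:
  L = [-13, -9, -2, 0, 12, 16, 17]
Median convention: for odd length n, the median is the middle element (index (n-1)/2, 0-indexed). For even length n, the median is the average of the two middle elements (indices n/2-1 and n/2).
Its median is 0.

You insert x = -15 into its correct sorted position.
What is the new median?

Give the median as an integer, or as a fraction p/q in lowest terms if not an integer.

Old list (sorted, length 7): [-13, -9, -2, 0, 12, 16, 17]
Old median = 0
Insert x = -15
Old length odd (7). Middle was index 3 = 0.
New length even (8). New median = avg of two middle elements.
x = -15: 0 elements are < x, 7 elements are > x.
New sorted list: [-15, -13, -9, -2, 0, 12, 16, 17]
New median = -1

Answer: -1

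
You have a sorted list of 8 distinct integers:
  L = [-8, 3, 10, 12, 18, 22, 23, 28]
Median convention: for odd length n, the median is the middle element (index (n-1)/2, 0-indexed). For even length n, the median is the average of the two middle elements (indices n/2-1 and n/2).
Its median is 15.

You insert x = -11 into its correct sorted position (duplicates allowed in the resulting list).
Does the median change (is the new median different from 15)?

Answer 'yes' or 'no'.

Answer: yes

Derivation:
Old median = 15
Insert x = -11
New median = 12
Changed? yes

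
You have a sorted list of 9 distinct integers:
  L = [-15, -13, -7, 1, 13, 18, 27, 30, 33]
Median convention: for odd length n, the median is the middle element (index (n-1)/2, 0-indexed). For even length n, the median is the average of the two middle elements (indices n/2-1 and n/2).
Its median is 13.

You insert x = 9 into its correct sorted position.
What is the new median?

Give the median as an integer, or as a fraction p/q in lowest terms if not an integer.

Answer: 11

Derivation:
Old list (sorted, length 9): [-15, -13, -7, 1, 13, 18, 27, 30, 33]
Old median = 13
Insert x = 9
Old length odd (9). Middle was index 4 = 13.
New length even (10). New median = avg of two middle elements.
x = 9: 4 elements are < x, 5 elements are > x.
New sorted list: [-15, -13, -7, 1, 9, 13, 18, 27, 30, 33]
New median = 11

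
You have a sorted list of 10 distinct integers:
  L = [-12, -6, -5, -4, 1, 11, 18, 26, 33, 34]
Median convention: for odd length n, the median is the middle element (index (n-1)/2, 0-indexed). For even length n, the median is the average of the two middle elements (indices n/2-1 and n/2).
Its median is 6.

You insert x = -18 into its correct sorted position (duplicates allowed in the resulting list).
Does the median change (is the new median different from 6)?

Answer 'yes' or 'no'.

Answer: yes

Derivation:
Old median = 6
Insert x = -18
New median = 1
Changed? yes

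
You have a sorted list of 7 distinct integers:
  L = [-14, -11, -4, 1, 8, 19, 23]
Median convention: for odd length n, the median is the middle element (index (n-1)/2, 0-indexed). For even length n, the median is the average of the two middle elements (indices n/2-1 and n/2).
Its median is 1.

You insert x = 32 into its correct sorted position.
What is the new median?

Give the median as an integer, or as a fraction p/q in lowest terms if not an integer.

Old list (sorted, length 7): [-14, -11, -4, 1, 8, 19, 23]
Old median = 1
Insert x = 32
Old length odd (7). Middle was index 3 = 1.
New length even (8). New median = avg of two middle elements.
x = 32: 7 elements are < x, 0 elements are > x.
New sorted list: [-14, -11, -4, 1, 8, 19, 23, 32]
New median = 9/2

Answer: 9/2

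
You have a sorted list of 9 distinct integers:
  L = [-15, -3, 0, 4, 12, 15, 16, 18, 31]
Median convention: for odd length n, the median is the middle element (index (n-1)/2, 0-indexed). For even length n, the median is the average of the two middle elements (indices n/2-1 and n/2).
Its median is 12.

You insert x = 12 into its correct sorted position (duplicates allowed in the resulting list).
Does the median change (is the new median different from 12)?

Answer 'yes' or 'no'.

Answer: no

Derivation:
Old median = 12
Insert x = 12
New median = 12
Changed? no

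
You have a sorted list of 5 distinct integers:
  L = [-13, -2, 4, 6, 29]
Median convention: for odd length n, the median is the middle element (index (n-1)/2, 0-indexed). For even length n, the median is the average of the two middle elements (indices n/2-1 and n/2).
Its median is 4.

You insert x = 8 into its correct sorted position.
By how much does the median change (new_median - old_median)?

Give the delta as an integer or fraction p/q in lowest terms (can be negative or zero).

Old median = 4
After inserting x = 8: new sorted = [-13, -2, 4, 6, 8, 29]
New median = 5
Delta = 5 - 4 = 1

Answer: 1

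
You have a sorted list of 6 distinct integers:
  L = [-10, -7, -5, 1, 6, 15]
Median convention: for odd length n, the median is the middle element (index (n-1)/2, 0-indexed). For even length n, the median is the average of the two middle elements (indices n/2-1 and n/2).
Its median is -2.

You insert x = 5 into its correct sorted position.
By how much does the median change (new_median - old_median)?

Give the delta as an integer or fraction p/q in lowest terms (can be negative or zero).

Answer: 3

Derivation:
Old median = -2
After inserting x = 5: new sorted = [-10, -7, -5, 1, 5, 6, 15]
New median = 1
Delta = 1 - -2 = 3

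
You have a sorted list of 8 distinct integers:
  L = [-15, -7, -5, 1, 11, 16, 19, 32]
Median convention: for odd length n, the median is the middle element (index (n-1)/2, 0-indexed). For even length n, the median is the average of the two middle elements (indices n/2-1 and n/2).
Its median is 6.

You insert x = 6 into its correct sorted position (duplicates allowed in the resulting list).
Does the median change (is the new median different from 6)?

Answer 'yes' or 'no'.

Answer: no

Derivation:
Old median = 6
Insert x = 6
New median = 6
Changed? no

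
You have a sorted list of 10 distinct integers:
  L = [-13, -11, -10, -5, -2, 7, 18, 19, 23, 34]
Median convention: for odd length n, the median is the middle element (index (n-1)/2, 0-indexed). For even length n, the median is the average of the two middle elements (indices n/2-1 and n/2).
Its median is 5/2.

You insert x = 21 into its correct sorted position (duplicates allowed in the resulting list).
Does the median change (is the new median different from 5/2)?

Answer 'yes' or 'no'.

Old median = 5/2
Insert x = 21
New median = 7
Changed? yes

Answer: yes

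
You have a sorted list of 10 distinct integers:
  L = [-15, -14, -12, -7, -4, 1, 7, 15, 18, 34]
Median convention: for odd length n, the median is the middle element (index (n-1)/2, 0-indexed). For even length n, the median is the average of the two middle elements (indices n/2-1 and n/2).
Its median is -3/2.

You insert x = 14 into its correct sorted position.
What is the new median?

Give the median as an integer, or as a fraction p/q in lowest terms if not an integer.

Old list (sorted, length 10): [-15, -14, -12, -7, -4, 1, 7, 15, 18, 34]
Old median = -3/2
Insert x = 14
Old length even (10). Middle pair: indices 4,5 = -4,1.
New length odd (11). New median = single middle element.
x = 14: 7 elements are < x, 3 elements are > x.
New sorted list: [-15, -14, -12, -7, -4, 1, 7, 14, 15, 18, 34]
New median = 1

Answer: 1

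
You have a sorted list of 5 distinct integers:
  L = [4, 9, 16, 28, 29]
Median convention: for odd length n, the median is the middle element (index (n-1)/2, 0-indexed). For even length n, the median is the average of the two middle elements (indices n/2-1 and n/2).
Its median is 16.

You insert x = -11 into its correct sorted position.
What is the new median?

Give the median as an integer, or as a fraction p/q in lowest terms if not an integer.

Old list (sorted, length 5): [4, 9, 16, 28, 29]
Old median = 16
Insert x = -11
Old length odd (5). Middle was index 2 = 16.
New length even (6). New median = avg of two middle elements.
x = -11: 0 elements are < x, 5 elements are > x.
New sorted list: [-11, 4, 9, 16, 28, 29]
New median = 25/2

Answer: 25/2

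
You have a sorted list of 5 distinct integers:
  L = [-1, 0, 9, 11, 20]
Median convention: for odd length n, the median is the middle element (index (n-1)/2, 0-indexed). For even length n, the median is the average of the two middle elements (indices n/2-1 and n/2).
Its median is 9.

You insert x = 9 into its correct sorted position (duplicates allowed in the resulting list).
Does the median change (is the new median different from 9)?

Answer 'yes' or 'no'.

Answer: no

Derivation:
Old median = 9
Insert x = 9
New median = 9
Changed? no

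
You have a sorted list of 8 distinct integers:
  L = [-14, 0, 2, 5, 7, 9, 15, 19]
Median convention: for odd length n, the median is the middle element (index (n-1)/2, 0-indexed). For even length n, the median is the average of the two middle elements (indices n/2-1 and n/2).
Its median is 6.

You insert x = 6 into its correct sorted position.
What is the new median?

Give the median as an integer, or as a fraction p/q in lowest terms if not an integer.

Answer: 6

Derivation:
Old list (sorted, length 8): [-14, 0, 2, 5, 7, 9, 15, 19]
Old median = 6
Insert x = 6
Old length even (8). Middle pair: indices 3,4 = 5,7.
New length odd (9). New median = single middle element.
x = 6: 4 elements are < x, 4 elements are > x.
New sorted list: [-14, 0, 2, 5, 6, 7, 9, 15, 19]
New median = 6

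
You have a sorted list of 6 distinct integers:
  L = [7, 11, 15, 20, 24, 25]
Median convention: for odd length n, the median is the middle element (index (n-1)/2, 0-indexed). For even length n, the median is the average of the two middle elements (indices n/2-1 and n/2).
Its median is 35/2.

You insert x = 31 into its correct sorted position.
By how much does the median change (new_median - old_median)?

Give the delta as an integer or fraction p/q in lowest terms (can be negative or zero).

Old median = 35/2
After inserting x = 31: new sorted = [7, 11, 15, 20, 24, 25, 31]
New median = 20
Delta = 20 - 35/2 = 5/2

Answer: 5/2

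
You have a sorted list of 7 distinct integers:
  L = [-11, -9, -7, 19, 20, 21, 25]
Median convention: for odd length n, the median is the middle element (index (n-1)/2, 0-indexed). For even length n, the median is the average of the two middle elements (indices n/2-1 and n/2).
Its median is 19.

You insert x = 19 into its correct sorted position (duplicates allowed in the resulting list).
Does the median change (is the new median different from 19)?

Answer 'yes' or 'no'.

Old median = 19
Insert x = 19
New median = 19
Changed? no

Answer: no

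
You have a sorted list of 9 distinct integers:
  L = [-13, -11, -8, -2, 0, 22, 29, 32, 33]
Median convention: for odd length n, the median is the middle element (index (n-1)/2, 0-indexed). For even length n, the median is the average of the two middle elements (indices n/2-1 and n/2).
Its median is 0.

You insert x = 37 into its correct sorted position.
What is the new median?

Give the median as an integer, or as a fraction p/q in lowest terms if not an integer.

Old list (sorted, length 9): [-13, -11, -8, -2, 0, 22, 29, 32, 33]
Old median = 0
Insert x = 37
Old length odd (9). Middle was index 4 = 0.
New length even (10). New median = avg of two middle elements.
x = 37: 9 elements are < x, 0 elements are > x.
New sorted list: [-13, -11, -8, -2, 0, 22, 29, 32, 33, 37]
New median = 11

Answer: 11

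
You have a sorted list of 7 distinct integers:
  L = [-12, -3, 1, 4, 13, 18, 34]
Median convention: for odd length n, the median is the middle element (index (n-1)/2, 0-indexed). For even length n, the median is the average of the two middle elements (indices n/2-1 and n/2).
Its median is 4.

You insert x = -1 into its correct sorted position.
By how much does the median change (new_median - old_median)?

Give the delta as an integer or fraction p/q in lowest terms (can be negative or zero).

Old median = 4
After inserting x = -1: new sorted = [-12, -3, -1, 1, 4, 13, 18, 34]
New median = 5/2
Delta = 5/2 - 4 = -3/2

Answer: -3/2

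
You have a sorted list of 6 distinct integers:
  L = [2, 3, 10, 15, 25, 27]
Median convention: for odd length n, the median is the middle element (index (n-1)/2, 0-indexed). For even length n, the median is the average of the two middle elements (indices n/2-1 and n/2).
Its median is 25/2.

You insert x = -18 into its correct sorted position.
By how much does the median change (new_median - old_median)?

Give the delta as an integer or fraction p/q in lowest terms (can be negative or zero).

Old median = 25/2
After inserting x = -18: new sorted = [-18, 2, 3, 10, 15, 25, 27]
New median = 10
Delta = 10 - 25/2 = -5/2

Answer: -5/2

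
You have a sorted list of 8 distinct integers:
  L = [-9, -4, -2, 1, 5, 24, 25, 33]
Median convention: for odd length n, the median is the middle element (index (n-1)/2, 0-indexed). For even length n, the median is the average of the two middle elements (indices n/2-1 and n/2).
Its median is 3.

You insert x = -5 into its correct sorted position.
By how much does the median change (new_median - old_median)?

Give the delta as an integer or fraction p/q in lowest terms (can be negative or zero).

Answer: -2

Derivation:
Old median = 3
After inserting x = -5: new sorted = [-9, -5, -4, -2, 1, 5, 24, 25, 33]
New median = 1
Delta = 1 - 3 = -2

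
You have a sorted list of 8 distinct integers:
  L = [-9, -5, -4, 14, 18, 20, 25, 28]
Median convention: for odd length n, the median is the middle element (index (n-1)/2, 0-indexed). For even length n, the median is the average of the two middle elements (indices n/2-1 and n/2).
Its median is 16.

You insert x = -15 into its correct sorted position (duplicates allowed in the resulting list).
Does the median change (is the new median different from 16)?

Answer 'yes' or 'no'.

Old median = 16
Insert x = -15
New median = 14
Changed? yes

Answer: yes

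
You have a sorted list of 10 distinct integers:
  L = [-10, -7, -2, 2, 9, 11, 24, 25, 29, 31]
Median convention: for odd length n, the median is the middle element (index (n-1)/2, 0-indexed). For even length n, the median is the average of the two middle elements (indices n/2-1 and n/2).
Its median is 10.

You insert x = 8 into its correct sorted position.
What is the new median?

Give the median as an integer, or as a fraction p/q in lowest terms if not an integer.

Old list (sorted, length 10): [-10, -7, -2, 2, 9, 11, 24, 25, 29, 31]
Old median = 10
Insert x = 8
Old length even (10). Middle pair: indices 4,5 = 9,11.
New length odd (11). New median = single middle element.
x = 8: 4 elements are < x, 6 elements are > x.
New sorted list: [-10, -7, -2, 2, 8, 9, 11, 24, 25, 29, 31]
New median = 9

Answer: 9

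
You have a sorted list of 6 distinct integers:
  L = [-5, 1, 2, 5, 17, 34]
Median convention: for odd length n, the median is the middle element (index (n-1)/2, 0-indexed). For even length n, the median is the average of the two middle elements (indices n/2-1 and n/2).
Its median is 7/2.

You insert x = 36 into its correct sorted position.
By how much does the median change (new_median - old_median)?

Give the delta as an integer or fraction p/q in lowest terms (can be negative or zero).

Old median = 7/2
After inserting x = 36: new sorted = [-5, 1, 2, 5, 17, 34, 36]
New median = 5
Delta = 5 - 7/2 = 3/2

Answer: 3/2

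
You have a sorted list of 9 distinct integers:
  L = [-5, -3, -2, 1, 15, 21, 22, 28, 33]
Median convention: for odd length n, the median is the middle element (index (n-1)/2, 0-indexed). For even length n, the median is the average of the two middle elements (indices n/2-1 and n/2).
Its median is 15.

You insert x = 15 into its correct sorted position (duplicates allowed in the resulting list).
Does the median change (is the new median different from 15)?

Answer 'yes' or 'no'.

Answer: no

Derivation:
Old median = 15
Insert x = 15
New median = 15
Changed? no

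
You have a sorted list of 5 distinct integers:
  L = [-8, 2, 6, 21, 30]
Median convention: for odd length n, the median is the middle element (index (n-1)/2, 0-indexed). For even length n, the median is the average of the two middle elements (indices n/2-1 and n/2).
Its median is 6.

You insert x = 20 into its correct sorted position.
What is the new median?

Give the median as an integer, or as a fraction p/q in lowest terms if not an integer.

Old list (sorted, length 5): [-8, 2, 6, 21, 30]
Old median = 6
Insert x = 20
Old length odd (5). Middle was index 2 = 6.
New length even (6). New median = avg of two middle elements.
x = 20: 3 elements are < x, 2 elements are > x.
New sorted list: [-8, 2, 6, 20, 21, 30]
New median = 13

Answer: 13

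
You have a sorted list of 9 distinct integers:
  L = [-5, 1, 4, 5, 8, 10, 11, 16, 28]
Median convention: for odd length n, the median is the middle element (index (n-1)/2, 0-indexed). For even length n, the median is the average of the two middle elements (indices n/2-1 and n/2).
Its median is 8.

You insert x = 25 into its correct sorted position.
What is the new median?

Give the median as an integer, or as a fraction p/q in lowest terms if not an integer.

Answer: 9

Derivation:
Old list (sorted, length 9): [-5, 1, 4, 5, 8, 10, 11, 16, 28]
Old median = 8
Insert x = 25
Old length odd (9). Middle was index 4 = 8.
New length even (10). New median = avg of two middle elements.
x = 25: 8 elements are < x, 1 elements are > x.
New sorted list: [-5, 1, 4, 5, 8, 10, 11, 16, 25, 28]
New median = 9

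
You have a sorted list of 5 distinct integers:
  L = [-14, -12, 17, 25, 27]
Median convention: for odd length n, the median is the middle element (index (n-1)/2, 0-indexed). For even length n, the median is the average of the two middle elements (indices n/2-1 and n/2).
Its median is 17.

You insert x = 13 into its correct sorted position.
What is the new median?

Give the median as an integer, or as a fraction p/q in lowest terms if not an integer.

Answer: 15

Derivation:
Old list (sorted, length 5): [-14, -12, 17, 25, 27]
Old median = 17
Insert x = 13
Old length odd (5). Middle was index 2 = 17.
New length even (6). New median = avg of two middle elements.
x = 13: 2 elements are < x, 3 elements are > x.
New sorted list: [-14, -12, 13, 17, 25, 27]
New median = 15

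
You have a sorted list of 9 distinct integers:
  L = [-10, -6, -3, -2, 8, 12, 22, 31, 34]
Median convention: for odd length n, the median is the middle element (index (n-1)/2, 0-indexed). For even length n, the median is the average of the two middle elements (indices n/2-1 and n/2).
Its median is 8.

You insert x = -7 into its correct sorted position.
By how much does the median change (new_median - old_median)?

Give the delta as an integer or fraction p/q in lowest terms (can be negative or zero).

Old median = 8
After inserting x = -7: new sorted = [-10, -7, -6, -3, -2, 8, 12, 22, 31, 34]
New median = 3
Delta = 3 - 8 = -5

Answer: -5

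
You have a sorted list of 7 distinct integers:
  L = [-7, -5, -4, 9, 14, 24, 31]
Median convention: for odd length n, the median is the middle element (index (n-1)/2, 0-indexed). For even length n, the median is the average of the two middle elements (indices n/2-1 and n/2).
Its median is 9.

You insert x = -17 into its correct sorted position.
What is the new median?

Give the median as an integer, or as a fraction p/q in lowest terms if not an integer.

Answer: 5/2

Derivation:
Old list (sorted, length 7): [-7, -5, -4, 9, 14, 24, 31]
Old median = 9
Insert x = -17
Old length odd (7). Middle was index 3 = 9.
New length even (8). New median = avg of two middle elements.
x = -17: 0 elements are < x, 7 elements are > x.
New sorted list: [-17, -7, -5, -4, 9, 14, 24, 31]
New median = 5/2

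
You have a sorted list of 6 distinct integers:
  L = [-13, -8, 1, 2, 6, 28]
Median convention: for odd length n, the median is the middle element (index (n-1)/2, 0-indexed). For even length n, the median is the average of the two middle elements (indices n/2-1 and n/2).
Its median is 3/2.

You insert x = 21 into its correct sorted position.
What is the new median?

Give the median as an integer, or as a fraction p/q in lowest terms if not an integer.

Old list (sorted, length 6): [-13, -8, 1, 2, 6, 28]
Old median = 3/2
Insert x = 21
Old length even (6). Middle pair: indices 2,3 = 1,2.
New length odd (7). New median = single middle element.
x = 21: 5 elements are < x, 1 elements are > x.
New sorted list: [-13, -8, 1, 2, 6, 21, 28]
New median = 2

Answer: 2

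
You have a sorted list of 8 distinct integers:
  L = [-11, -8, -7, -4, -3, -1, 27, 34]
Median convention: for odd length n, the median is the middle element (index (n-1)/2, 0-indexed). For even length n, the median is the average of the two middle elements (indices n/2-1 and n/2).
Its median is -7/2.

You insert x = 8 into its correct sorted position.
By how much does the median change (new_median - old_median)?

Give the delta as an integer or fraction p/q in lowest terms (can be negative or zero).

Old median = -7/2
After inserting x = 8: new sorted = [-11, -8, -7, -4, -3, -1, 8, 27, 34]
New median = -3
Delta = -3 - -7/2 = 1/2

Answer: 1/2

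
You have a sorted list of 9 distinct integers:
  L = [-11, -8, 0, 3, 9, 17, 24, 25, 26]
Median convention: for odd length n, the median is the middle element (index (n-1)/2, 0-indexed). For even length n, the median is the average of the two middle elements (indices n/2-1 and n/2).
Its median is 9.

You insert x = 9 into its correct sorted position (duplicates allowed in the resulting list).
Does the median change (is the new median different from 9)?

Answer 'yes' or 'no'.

Old median = 9
Insert x = 9
New median = 9
Changed? no

Answer: no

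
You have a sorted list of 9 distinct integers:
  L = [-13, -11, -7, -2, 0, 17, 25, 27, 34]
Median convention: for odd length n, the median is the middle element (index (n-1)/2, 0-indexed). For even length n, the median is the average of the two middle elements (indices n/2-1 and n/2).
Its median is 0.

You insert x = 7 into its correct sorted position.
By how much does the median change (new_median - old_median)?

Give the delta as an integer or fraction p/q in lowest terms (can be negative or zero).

Old median = 0
After inserting x = 7: new sorted = [-13, -11, -7, -2, 0, 7, 17, 25, 27, 34]
New median = 7/2
Delta = 7/2 - 0 = 7/2

Answer: 7/2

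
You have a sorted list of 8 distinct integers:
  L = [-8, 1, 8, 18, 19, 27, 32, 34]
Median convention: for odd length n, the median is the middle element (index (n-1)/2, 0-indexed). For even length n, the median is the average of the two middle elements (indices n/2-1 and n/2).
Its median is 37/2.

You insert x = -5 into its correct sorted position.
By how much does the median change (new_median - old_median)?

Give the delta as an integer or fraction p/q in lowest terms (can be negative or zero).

Old median = 37/2
After inserting x = -5: new sorted = [-8, -5, 1, 8, 18, 19, 27, 32, 34]
New median = 18
Delta = 18 - 37/2 = -1/2

Answer: -1/2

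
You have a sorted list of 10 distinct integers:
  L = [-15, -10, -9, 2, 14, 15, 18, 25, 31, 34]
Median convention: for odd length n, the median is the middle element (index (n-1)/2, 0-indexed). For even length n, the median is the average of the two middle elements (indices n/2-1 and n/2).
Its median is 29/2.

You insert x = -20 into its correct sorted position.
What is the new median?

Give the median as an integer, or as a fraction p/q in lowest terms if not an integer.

Answer: 14

Derivation:
Old list (sorted, length 10): [-15, -10, -9, 2, 14, 15, 18, 25, 31, 34]
Old median = 29/2
Insert x = -20
Old length even (10). Middle pair: indices 4,5 = 14,15.
New length odd (11). New median = single middle element.
x = -20: 0 elements are < x, 10 elements are > x.
New sorted list: [-20, -15, -10, -9, 2, 14, 15, 18, 25, 31, 34]
New median = 14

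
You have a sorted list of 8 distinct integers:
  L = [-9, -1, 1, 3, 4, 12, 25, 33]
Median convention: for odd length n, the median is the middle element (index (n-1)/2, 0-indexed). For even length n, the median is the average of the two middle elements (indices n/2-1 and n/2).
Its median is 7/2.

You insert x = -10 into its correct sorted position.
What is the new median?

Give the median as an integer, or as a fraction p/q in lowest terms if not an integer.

Old list (sorted, length 8): [-9, -1, 1, 3, 4, 12, 25, 33]
Old median = 7/2
Insert x = -10
Old length even (8). Middle pair: indices 3,4 = 3,4.
New length odd (9). New median = single middle element.
x = -10: 0 elements are < x, 8 elements are > x.
New sorted list: [-10, -9, -1, 1, 3, 4, 12, 25, 33]
New median = 3

Answer: 3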